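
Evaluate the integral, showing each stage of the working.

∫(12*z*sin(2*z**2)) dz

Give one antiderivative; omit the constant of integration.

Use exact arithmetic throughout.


Step 1. Substitute u = z**2, turning ∫(12*z*sin(2*z**2)) dz into ∫(6*sin(2*u)) du: now ∫(6*sin(2*u)) du.
Step 2. Evaluate the standard form: now -3*cos(2*u).
Step 3. Substitute back u = z**2: now -3*cos(2*z**2).
Answer: -3*cos(2*z**2).


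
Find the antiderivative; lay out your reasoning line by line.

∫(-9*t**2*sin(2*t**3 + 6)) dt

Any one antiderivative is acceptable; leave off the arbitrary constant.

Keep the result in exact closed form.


Step 1. Substitute u = t**3 + 3, turning ∫(-9*t**2*sin(2*t**3 + 6)) dt into ∫(-3*sin(2*u)) du: now ∫(-3*sin(2*u)) du.
Step 2. Evaluate the standard form: now 3*cos(2*u)/2.
Step 3. Substitute back u = t**3 + 3: now 3*cos(2*t**3 + 6)/2.
Answer: 3*cos(2*t**3 + 6)/2.


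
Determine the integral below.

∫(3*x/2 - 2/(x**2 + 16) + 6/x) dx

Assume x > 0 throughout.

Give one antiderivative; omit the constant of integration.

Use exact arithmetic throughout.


Answer: 3*x**2/4 + 6*log(x) - atan(x/4)/2.


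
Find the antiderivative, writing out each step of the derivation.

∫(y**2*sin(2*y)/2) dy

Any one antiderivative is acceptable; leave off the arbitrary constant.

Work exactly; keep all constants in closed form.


Step 1. Integrate ∫(y**2*sin(2*y)/2) dy by parts with u = y**2, dv = (sin(2*y)/2) dy, so v = -cos(2*y)/4: now -y**2*cos(2*y)/4 + ∫(y*cos(2*y)/2) dy.
Step 2. Integrate ∫(y*cos(2*y)/2) dy by parts with u = y, dv = (cos(2*y)/2) dy, so v = sin(2*y)/4: now -y**2*cos(2*y)/4 + y*sin(2*y)/4 + ∫(-sin(2*y)/4) dy.
Step 3. Evaluate the standard form: now -y**2*cos(2*y)/4 + y*sin(2*y)/4 + cos(2*y)/8.
Answer: -y**2*cos(2*y)/4 + y*sin(2*y)/4 + cos(2*y)/8.


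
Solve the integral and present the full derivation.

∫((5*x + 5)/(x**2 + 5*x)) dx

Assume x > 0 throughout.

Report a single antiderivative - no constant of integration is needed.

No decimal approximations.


Step 1. Decompose ∫((5*x + 5)/(x**2 + 5*x)) dx by partial fractions, (5*x + 5)/(x**2 + 5*x) = 4/(x + 5) + 1/x: now ∫(1/x) dx + ∫(4/(x + 5)) dx.
Step 2. Evaluate the standard form [assuming x > -5]: now 4*log(x + 5) + ∫(1/x) dx.
Step 3. Evaluate the standard form [assuming x > 0]: now log(x) + 4*log(x + 5).
Answer: log(x) + 4*log(x + 5).


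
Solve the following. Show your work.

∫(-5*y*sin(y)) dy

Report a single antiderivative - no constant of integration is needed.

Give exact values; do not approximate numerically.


Step 1. Integrate ∫(-5*y*sin(y)) dy by parts with u = y, dv = (-5*sin(y)) dy, so v = 5*cos(y): now 5*y*cos(y) + ∫(-5*cos(y)) dy.
Step 2. Evaluate the standard form: now 5*y*cos(y) - 5*sin(y).
Answer: 5*y*cos(y) - 5*sin(y).


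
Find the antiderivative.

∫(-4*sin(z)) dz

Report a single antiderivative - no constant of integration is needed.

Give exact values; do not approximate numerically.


Answer: 4*cos(z).


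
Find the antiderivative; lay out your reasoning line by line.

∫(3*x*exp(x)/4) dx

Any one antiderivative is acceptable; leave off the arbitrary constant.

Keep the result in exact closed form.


Step 1. Integrate ∫(3*x*exp(x)/4) dx by parts with u = x, dv = (3*exp(x)/4) dx, so v = 3*exp(x)/4: now 3*x*exp(x)/4 + ∫(-3*exp(x)/4) dx.
Step 2. Evaluate the standard form: now 3*x*exp(x)/4 - 3*exp(x)/4.
Answer: 3*x*exp(x)/4 - 3*exp(x)/4.


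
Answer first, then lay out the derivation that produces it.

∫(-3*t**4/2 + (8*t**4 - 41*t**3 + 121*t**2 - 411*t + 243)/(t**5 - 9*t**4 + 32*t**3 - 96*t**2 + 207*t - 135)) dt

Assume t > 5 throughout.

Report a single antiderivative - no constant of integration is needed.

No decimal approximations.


The answer is -3*t**5/10 + 4*log(t - 5) + 5*log(t - 3) - log(t - 1) - atan(t/3).
Step 1. Rewrite: now ∫(-3*t**4/2) dt + ∫((8*t**4 - 41*t**3 + 121*t**2 - 411*t + 243)/(t**5 - 9*t**4 + 32*t**3 - 96*t**2 + 207*t - 135)) dt.
Step 2. Evaluate the standard form: now -3*t**5/10 + ∫((8*t**4 - 41*t**3 + 121*t**2 - 411*t + 243)/(t**5 - 9*t**4 + 32*t**3 - 96*t**2 + 207*t - 135)) dt.
Step 3. Decompose ∫((8*t**4 - 41*t**3 + 121*t**2 - 411*t + 243)/(t**5 - 9*t**4 + 32*t**3 - 96*t**2 + 207*t - 135)) dt by partial fractions, (8*t**4 - 41*t**3 + 121*t**2 - 411*t + 243)/(t**5 - 9*t**4 + 32*t**3 - 96*t**2 + 207*t - 135) = -3/(t**2 + 9) - 1/(t - 1) + 5/(t - 3) + 4/(t - 5): now -3*t**5/10 + ∫(4/(t - 5)) dt + ∫(5/(t - 3)) dt + ∫(-1/(t - 1)) dt + ∫(-3/(t**2 + 9)) dt.
Step 4. Evaluate the standard form [assuming t > 3]: now -3*t**5/10 + 5*log(t - 3) + ∫(4/(t - 5)) dt + ∫(-1/(t - 1)) dt + ∫(-3/(t**2 + 9)) dt.
Step 5. Evaluate the standard form [assuming t > 5]: now -3*t**5/10 + 4*log(t - 5) + 5*log(t - 3) + ∫(-1/(t - 1)) dt + ∫(-3/(t**2 + 9)) dt.
Step 6. Evaluate the standard form [assuming t > 1]: now -3*t**5/10 + 4*log(t - 5) + 5*log(t - 3) - log(t - 1) + ∫(-3/(t**2 + 9)) dt.
Step 7. Evaluate the standard form: now -3*t**5/10 + 4*log(t - 5) + 5*log(t - 3) - log(t - 1) - atan(t/3).
Answer: -3*t**5/10 + 4*log(t - 5) + 5*log(t - 3) - log(t - 1) - atan(t/3).


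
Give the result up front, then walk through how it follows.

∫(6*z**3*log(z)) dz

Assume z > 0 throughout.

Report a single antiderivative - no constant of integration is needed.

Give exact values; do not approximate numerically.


The answer is 3*z**4*log(z)/2 - 3*z**4/8.
Step 1. Integrate ∫(6*z**3*log(z)) dz by parts with u = log(z), dv = (6*z**3) dz, so v = 3*z**4/2 [assuming z > 0]: now 3*z**4*log(z)/2 + ∫(-3*z**3/2) dz.
Step 2. Evaluate the standard form: now 3*z**4*log(z)/2 - 3*z**4/8.
Answer: 3*z**4*log(z)/2 - 3*z**4/8.


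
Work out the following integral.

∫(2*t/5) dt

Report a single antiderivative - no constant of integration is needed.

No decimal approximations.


Answer: t**2/5.


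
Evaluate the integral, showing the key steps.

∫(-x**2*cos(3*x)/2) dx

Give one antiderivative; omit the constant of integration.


Step 1. Integrate ∫(-x**2*cos(3*x)/2) dx by parts with u = x**2, dv = (-cos(3*x)/2) dx, so v = -sin(3*x)/6: now -x**2*sin(3*x)/6 + ∫(x*sin(3*x)/3) dx.
Step 2. Integrate ∫(x*sin(3*x)/3) dx by parts with u = x, dv = (sin(3*x)/3) dx, so v = -cos(3*x)/9: now -x**2*sin(3*x)/6 - x*cos(3*x)/9 + ∫(cos(3*x)/9) dx.
Step 3. Evaluate the standard form: now -x**2*sin(3*x)/6 - x*cos(3*x)/9 + sin(3*x)/27.
Answer: -x**2*sin(3*x)/6 - x*cos(3*x)/9 + sin(3*x)/27.


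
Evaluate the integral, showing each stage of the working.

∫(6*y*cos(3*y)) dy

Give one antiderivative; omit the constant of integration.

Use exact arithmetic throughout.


Step 1. Integrate ∫(6*y*cos(3*y)) dy by parts with u = y, dv = (6*cos(3*y)) dy, so v = 2*sin(3*y): now 2*y*sin(3*y) + ∫(-2*sin(3*y)) dy.
Step 2. Evaluate the standard form: now 2*y*sin(3*y) + 2*cos(3*y)/3.
Answer: 2*y*sin(3*y) + 2*cos(3*y)/3.


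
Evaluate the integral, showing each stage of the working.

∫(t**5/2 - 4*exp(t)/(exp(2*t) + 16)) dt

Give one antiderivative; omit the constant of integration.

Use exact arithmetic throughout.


Step 1. Rewrite: now ∫(t**5/2) dt + ∫(-4*exp(t)/(exp(2*t) + 16)) dt.
Step 2. Substitute u = exp(t), turning ∫(-4*exp(t)/(exp(2*t) + 16)) dt into ∫(-4/(u**2 + 16)) du: now ∫(t**5/2) dt + ∫(-4/(u**2 + 16)) du.
Step 3. Evaluate the standard form: now -atan(u/4) + ∫(t**5/2) dt.
Step 4. Substitute back u = exp(t): now -atan(exp(t)/4) + ∫(t**5/2) dt.
Step 5. Evaluate the standard form: now t**6/12 - atan(exp(t)/4).
Answer: t**6/12 - atan(exp(t)/4).


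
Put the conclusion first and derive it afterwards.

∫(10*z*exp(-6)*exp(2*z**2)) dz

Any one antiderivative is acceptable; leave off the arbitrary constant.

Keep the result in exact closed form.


The answer is 5*exp(2*z**2 - 6)/2.
Step 1. Substitute u = z**2 - 3, turning ∫(10*z*exp(-6)*exp(2*z**2)) dz into ∫(5*exp(2*u)) du: now ∫(5*exp(2*u)) du.
Step 2. Evaluate the standard form: now 5*exp(2*u)/2.
Step 3. Substitute back u = z**2 - 3: now 5*exp(2*z**2 - 6)/2.
Answer: 5*exp(2*z**2 - 6)/2.


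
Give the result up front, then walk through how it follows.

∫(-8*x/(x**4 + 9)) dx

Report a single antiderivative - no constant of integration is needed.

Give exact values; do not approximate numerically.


The answer is -4*atan(x**2/3)/3.
Step 1. Substitute u = x**2, turning ∫(-8*x/(x**4 + 9)) dx into ∫(-4/(u**2 + 9)) du: now ∫(-4/(u**2 + 9)) du.
Step 2. Evaluate the standard form: now -4*atan(u/3)/3.
Step 3. Substitute back u = x**2: now -4*atan(x**2/3)/3.
Answer: -4*atan(x**2/3)/3.


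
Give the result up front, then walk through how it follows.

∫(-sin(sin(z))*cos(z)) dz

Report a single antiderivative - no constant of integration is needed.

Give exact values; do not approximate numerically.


The answer is cos(sin(z)).
Step 1. Substitute u = sin(z), turning ∫(-sin(sin(z))*cos(z)) dz into ∫(-sin(u)) du: now ∫(-sin(u)) du.
Step 2. Evaluate the standard form: now cos(u).
Step 3. Substitute back u = sin(z): now cos(sin(z)).
Answer: cos(sin(z)).


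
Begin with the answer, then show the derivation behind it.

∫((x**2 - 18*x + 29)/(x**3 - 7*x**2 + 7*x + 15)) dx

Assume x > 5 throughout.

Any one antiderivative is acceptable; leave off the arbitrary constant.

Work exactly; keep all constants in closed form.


The answer is -3*log(x - 5) + 2*log(x - 3) + 2*log(x + 1).
Step 1. Decompose ∫((x**2 - 18*x + 29)/(x**3 - 7*x**2 + 7*x + 15)) dx by partial fractions, (x**2 - 18*x + 29)/(x**3 - 7*x**2 + 7*x + 15) = 2/(x + 1) + 2/(x - 3) - 3/(x - 5): now ∫(-3/(x - 5)) dx + ∫(2/(x - 3)) dx + ∫(2/(x + 1)) dx.
Step 2. Evaluate the standard form [assuming x > 5]: now -3*log(x - 5) + ∫(2/(x - 3)) dx + ∫(2/(x + 1)) dx.
Step 3. Evaluate the standard form [assuming x > -1]: now -3*log(x - 5) + 2*log(x + 1) + ∫(2/(x - 3)) dx.
Step 4. Evaluate the standard form [assuming x > 3]: now -3*log(x - 5) + 2*log(x - 3) + 2*log(x + 1).
Answer: -3*log(x - 5) + 2*log(x - 3) + 2*log(x + 1).


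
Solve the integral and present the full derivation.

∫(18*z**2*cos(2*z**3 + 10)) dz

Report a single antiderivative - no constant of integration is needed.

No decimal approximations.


Step 1. Substitute u = z**3 + 5, turning ∫(18*z**2*cos(2*z**3 + 10)) dz into ∫(6*cos(2*u)) du: now ∫(6*cos(2*u)) du.
Step 2. Evaluate the standard form: now 3*sin(2*u).
Step 3. Substitute back u = z**3 + 5: now 3*sin(2*z**3 + 10).
Answer: 3*sin(2*z**3 + 10).


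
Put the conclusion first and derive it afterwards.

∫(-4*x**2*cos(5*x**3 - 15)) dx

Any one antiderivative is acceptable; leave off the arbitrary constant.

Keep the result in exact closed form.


The answer is -4*sin(5*x**3 - 15)/15.
Step 1. Substitute u = x**3 - 3, turning ∫(-4*x**2*cos(5*x**3 - 15)) dx into ∫(-4*cos(5*u)/3) du: now ∫(-4*cos(5*u)/3) du.
Step 2. Evaluate the standard form: now -4*sin(5*u)/15.
Step 3. Substitute back u = x**3 - 3: now -4*sin(5*x**3 - 15)/15.
Answer: -4*sin(5*x**3 - 15)/15.


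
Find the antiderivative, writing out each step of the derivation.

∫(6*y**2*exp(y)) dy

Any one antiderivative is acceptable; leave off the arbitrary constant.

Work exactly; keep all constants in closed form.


Step 1. Integrate ∫(6*y**2*exp(y)) dy by parts with u = y**2, dv = (6*exp(y)) dy, so v = 6*exp(y): now 6*y**2*exp(y) + ∫(-12*y*exp(y)) dy.
Step 2. Integrate ∫(-12*y*exp(y)) dy by parts with u = y, dv = (-12*exp(y)) dy, so v = -12*exp(y): now 6*y**2*exp(y) - 12*y*exp(y) + ∫(12*exp(y)) dy.
Step 3. Evaluate the standard form: now 6*y**2*exp(y) - 12*y*exp(y) + 12*exp(y).
Answer: 6*y**2*exp(y) - 12*y*exp(y) + 12*exp(y).


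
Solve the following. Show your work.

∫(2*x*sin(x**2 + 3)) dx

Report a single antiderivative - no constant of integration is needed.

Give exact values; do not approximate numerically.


Step 1. Substitute u = x**2 + 3, turning ∫(2*x*sin(x**2 + 3)) dx into ∫(sin(u)) du: now ∫(sin(u)) du.
Step 2. Evaluate the standard form: now -cos(u).
Step 3. Substitute back u = x**2 + 3: now -cos(x**2 + 3).
Answer: -cos(x**2 + 3).


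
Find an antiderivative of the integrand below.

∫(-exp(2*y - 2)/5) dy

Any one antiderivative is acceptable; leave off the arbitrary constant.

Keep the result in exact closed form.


Answer: -exp(2*y - 2)/10.


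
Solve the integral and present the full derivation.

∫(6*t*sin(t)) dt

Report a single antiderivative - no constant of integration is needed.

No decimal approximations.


Step 1. Integrate ∫(6*t*sin(t)) dt by parts with u = t, dv = (6*sin(t)) dt, so v = -6*cos(t): now -6*t*cos(t) + ∫(6*cos(t)) dt.
Step 2. Evaluate the standard form: now -6*t*cos(t) + 6*sin(t).
Answer: -6*t*cos(t) + 6*sin(t).


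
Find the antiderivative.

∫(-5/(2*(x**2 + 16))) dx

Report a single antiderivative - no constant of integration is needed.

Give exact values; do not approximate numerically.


Answer: -5*atan(x/4)/8.


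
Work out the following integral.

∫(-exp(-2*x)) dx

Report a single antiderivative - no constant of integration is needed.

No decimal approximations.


Answer: exp(-2*x)/2.


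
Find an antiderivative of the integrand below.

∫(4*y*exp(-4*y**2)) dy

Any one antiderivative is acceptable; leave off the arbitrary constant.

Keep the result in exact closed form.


Answer: -exp(-4*y**2)/2.


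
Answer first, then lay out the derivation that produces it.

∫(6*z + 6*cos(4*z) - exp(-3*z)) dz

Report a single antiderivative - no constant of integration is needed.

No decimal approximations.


The answer is 3*z**2 + 3*sin(4*z)/2 + exp(-3*z)/3.
Step 1. Rewrite: now ∫(6*z) dz + ∫(-exp(-3*z)) dz + ∫(6*cos(4*z)) dz.
Step 2. Evaluate the standard form: now ∫(6*z) dz + ∫(6*cos(4*z)) dz + exp(-3*z)/3.
Step 3. Evaluate the standard form: now 3*z**2 + ∫(6*cos(4*z)) dz + exp(-3*z)/3.
Step 4. Evaluate the standard form: now 3*z**2 + 3*sin(4*z)/2 + exp(-3*z)/3.
Answer: 3*z**2 + 3*sin(4*z)/2 + exp(-3*z)/3.


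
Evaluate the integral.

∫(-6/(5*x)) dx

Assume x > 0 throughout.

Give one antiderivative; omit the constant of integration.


Answer: -6*log(x)/5.


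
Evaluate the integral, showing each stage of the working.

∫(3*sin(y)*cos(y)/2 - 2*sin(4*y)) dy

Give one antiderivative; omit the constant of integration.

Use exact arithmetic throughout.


Step 1. Rewrite: now ∫(3*sin(y)*cos(y)/2) dy + ∫(-2*sin(4*y)) dy.
Step 2. Substitute u = sin(y), turning ∫(3*sin(y)*cos(y)/2) dy into ∫(3*u/2) du: now ∫(3*u/2) du + ∫(-2*sin(4*y)) dy.
Step 3. Evaluate the standard form: now 3*u**2/4 + ∫(-2*sin(4*y)) dy.
Step 4. Substitute back u = sin(y): now 3*sin(y)**2/4 + ∫(-2*sin(4*y)) dy.
Step 5. Evaluate the standard form: now 3*sin(y)**2/4 + cos(4*y)/2.
Answer: 3*sin(y)**2/4 + cos(4*y)/2.


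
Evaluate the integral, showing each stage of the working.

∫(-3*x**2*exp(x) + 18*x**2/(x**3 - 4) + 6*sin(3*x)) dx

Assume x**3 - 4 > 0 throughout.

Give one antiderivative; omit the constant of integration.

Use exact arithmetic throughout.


Step 1. Rewrite: now ∫(18*x**2/(x**3 - 4)) dx + ∫(-3*x**2*exp(x)) dx + ∫(6*sin(3*x)) dx.
Step 2. Evaluate the standard form: now -2*cos(3*x) + ∫(18*x**2/(x**3 - 4)) dx + ∫(-3*x**2*exp(x)) dx.
Step 3. Substitute u = x**3 - 4, turning ∫(18*x**2/(x**3 - 4)) dx into ∫(6/u) du: now -2*cos(3*x) + ∫(6/u) du + ∫(-3*x**2*exp(x)) dx.
Step 4. Evaluate the standard form [assuming u > 0]: now 6*log(u) - 2*cos(3*x) + ∫(-3*x**2*exp(x)) dx.
Step 5. Substitute back u = x**3 - 4: now 6*log(x**3 - 4) - 2*cos(3*x) + ∫(-3*x**2*exp(x)) dx.
Step 6. Integrate ∫(-3*x**2*exp(x)) dx by parts with u = x**2, dv = (-3*exp(x)) dx, so v = -3*exp(x): now -3*x**2*exp(x) + 6*log(x**3 - 4) - 2*cos(3*x) + ∫(6*x*exp(x)) dx.
Step 7. Integrate ∫(6*x*exp(x)) dx by parts with u = x, dv = (6*exp(x)) dx, so v = 6*exp(x): now -3*x**2*exp(x) + 6*x*exp(x) + 6*log(x**3 - 4) - 2*cos(3*x) + ∫(-6*exp(x)) dx.
Step 8. Evaluate the standard form: now -3*x**2*exp(x) + 6*x*exp(x) - 6*exp(x) + 6*log(x**3 - 4) - 2*cos(3*x).
Answer: -3*x**2*exp(x) + 6*x*exp(x) - 6*exp(x) + 6*log(x**3 - 4) - 2*cos(3*x).


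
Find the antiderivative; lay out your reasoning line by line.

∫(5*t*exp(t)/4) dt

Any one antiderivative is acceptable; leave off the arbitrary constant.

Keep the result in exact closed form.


Step 1. Integrate ∫(5*t*exp(t)/4) dt by parts with u = t, dv = (5*exp(t)/4) dt, so v = 5*exp(t)/4: now 5*t*exp(t)/4 + ∫(-5*exp(t)/4) dt.
Step 2. Evaluate the standard form: now 5*t*exp(t)/4 - 5*exp(t)/4.
Answer: 5*t*exp(t)/4 - 5*exp(t)/4.


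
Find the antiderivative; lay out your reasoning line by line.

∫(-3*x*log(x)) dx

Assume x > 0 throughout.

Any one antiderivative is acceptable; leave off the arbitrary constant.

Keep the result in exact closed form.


Step 1. Integrate ∫(-3*x*log(x)) dx by parts with u = log(x), dv = (-3*x) dx, so v = -3*x**2/2 [assuming x > 0]: now -3*x**2*log(x)/2 + ∫(3*x/2) dx.
Step 2. Evaluate the standard form: now -3*x**2*log(x)/2 + 3*x**2/4.
Answer: -3*x**2*log(x)/2 + 3*x**2/4.


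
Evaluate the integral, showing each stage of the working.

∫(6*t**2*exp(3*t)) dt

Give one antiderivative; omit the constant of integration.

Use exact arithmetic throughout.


Step 1. Integrate ∫(6*t**2*exp(3*t)) dt by parts with u = t**2, dv = (6*exp(3*t)) dt, so v = 2*exp(3*t): now 2*t**2*exp(3*t) + ∫(-4*t*exp(3*t)) dt.
Step 2. Integrate ∫(-4*t*exp(3*t)) dt by parts with u = t, dv = (-4*exp(3*t)) dt, so v = -4*exp(3*t)/3: now 2*t**2*exp(3*t) - 4*t*exp(3*t)/3 + ∫(4*exp(3*t)/3) dt.
Step 3. Evaluate the standard form: now 2*t**2*exp(3*t) - 4*t*exp(3*t)/3 + 4*exp(3*t)/9.
Answer: 2*t**2*exp(3*t) - 4*t*exp(3*t)/3 + 4*exp(3*t)/9.


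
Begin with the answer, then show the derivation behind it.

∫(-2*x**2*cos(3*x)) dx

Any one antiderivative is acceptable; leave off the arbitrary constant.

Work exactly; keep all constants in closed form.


The answer is -2*x**2*sin(3*x)/3 - 4*x*cos(3*x)/9 + 4*sin(3*x)/27.
Step 1. Integrate ∫(-2*x**2*cos(3*x)) dx by parts with u = x**2, dv = (-2*cos(3*x)) dx, so v = -2*sin(3*x)/3: now -2*x**2*sin(3*x)/3 + ∫(4*x*sin(3*x)/3) dx.
Step 2. Integrate ∫(4*x*sin(3*x)/3) dx by parts with u = x, dv = (4*sin(3*x)/3) dx, so v = -4*cos(3*x)/9: now -2*x**2*sin(3*x)/3 - 4*x*cos(3*x)/9 + ∫(4*cos(3*x)/9) dx.
Step 3. Evaluate the standard form: now -2*x**2*sin(3*x)/3 - 4*x*cos(3*x)/9 + 4*sin(3*x)/27.
Answer: -2*x**2*sin(3*x)/3 - 4*x*cos(3*x)/9 + 4*sin(3*x)/27.


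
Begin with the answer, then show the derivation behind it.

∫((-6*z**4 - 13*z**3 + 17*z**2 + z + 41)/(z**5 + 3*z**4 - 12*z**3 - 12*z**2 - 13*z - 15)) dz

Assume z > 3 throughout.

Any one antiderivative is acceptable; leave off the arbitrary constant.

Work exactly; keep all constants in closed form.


The answer is -2*log(z - 3) - 2*log(z + 1) - 2*log(z + 5) - atan(z).
Step 1. Decompose ∫((-6*z**4 - 13*z**3 + 17*z**2 + z + 41)/(z**5 + 3*z**4 - 12*z**3 - 12*z**2 - 13*z - 15)) dz by partial fractions, (-6*z**4 - 13*z**3 + 17*z**2 + z + 41)/(z**5 + 3*z**4 - 12*z**3 - 12*z**2 - 13*z - 15) = -1/(z**2 + 1) - 2/(z + 5) - 2/(z + 1) - 2/(z - 3): now ∫(-2/(z - 3)) dz + ∫(-2/(z + 1)) dz + ∫(-2/(z + 5)) dz + ∫(-1/(z**2 + 1)) dz.
Step 2. Evaluate the standard form [assuming z > -5]: now -2*log(z + 5) + ∫(-2/(z - 3)) dz + ∫(-2/(z + 1)) dz + ∫(-1/(z**2 + 1)) dz.
Step 3. Evaluate the standard form [assuming z > -1]: now -2*log(z + 1) - 2*log(z + 5) + ∫(-2/(z - 3)) dz + ∫(-1/(z**2 + 1)) dz.
Step 4. Evaluate the standard form [assuming z > 3]: now -2*log(z - 3) - 2*log(z + 1) - 2*log(z + 5) + ∫(-1/(z**2 + 1)) dz.
Step 5. Evaluate the standard form: now -2*log(z - 3) - 2*log(z + 1) - 2*log(z + 5) - atan(z).
Answer: -2*log(z - 3) - 2*log(z + 1) - 2*log(z + 5) - atan(z).


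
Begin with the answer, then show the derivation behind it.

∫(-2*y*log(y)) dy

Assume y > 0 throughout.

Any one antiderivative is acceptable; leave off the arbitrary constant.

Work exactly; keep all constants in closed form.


The answer is -y**2*log(y) + y**2/2.
Step 1. Integrate ∫(-2*y*log(y)) dy by parts with u = log(y), dv = (-2*y) dy, so v = -y**2 [assuming y > 0]: now -y**2*log(y) + ∫(y) dy.
Step 2. Evaluate the standard form: now -y**2*log(y) + y**2/2.
Answer: -y**2*log(y) + y**2/2.


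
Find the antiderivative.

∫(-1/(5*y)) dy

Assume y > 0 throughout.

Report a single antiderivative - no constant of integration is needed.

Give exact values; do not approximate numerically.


Answer: -log(y)/5.


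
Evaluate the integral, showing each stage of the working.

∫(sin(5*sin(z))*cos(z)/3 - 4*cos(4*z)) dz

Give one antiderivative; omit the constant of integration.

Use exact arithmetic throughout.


Step 1. Rewrite: now ∫(sin(5*sin(z))*cos(z)/3) dz + ∫(-4*cos(4*z)) dz.
Step 2. Evaluate the standard form: now -sin(4*z) + ∫(sin(5*sin(z))*cos(z)/3) dz.
Step 3. Substitute u = sin(z), turning ∫(sin(5*sin(z))*cos(z)/3) dz into ∫(sin(5*u)/3) du: now -sin(4*z) + ∫(sin(5*u)/3) du.
Step 4. Evaluate the standard form: now -sin(4*z) - cos(5*u)/15.
Step 5. Substitute back u = sin(z): now -sin(4*z) - cos(5*sin(z))/15.
Answer: -sin(4*z) - cos(5*sin(z))/15.


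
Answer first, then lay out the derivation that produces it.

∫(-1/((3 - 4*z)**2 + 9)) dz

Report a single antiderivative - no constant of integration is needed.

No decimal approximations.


The answer is -atan(4*z/3 - 1)/12.
Step 1. Substitute u = 3 - 4*z, turning ∫(-1/((3 - 4*z)**2 + 9)) dz into ∫(1/(4*(u**2 + 9))) du: now ∫(1/(4*(u**2 + 9))) du.
Step 2. Evaluate the standard form: now atan(u/3)/12.
Step 3. Substitute back u = 3 - 4*z: now -atan(4*z/3 - 1)/12.
Answer: -atan(4*z/3 - 1)/12.


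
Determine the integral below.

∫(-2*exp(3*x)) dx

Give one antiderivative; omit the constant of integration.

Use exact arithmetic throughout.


Answer: -2*exp(3*x)/3.


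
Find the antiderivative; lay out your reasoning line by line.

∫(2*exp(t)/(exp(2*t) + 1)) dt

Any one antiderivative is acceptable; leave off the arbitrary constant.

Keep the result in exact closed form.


Step 1. Substitute u = exp(t), turning ∫(2*exp(t)/(exp(2*t) + 1)) dt into ∫(2/(u**2 + 1)) du: now ∫(2/(u**2 + 1)) du.
Step 2. Evaluate the standard form: now 2*atan(u).
Step 3. Substitute back u = exp(t): now 2*atan(exp(t)).
Answer: 2*atan(exp(t)).


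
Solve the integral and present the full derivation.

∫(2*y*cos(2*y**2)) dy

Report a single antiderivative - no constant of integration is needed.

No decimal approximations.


Step 1. Substitute u = y**2, turning ∫(2*y*cos(2*y**2)) dy into ∫(cos(2*u)) du: now ∫(cos(2*u)) du.
Step 2. Evaluate the standard form: now sin(2*u)/2.
Step 3. Substitute back u = y**2: now sin(2*y**2)/2.
Answer: sin(2*y**2)/2.


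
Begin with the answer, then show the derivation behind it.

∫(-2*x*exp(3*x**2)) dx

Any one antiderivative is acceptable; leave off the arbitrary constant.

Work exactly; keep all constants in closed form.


The answer is -exp(3*x**2)/3.
Step 1. Substitute u = x**2, turning ∫(-2*x*exp(3*x**2)) dx into ∫(-exp(3*u)) du: now ∫(-exp(3*u)) du.
Step 2. Evaluate the standard form: now -exp(3*u)/3.
Step 3. Substitute back u = x**2: now -exp(3*x**2)/3.
Answer: -exp(3*x**2)/3.


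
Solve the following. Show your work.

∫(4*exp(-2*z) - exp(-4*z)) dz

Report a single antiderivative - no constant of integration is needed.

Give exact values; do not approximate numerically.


Step 1. Rewrite: now ∫(-exp(-4*z)) dz + ∫(4*exp(-2*z)) dz.
Step 2. Evaluate the standard form: now ∫(4*exp(-2*z)) dz + exp(-4*z)/4.
Step 3. Evaluate the standard form: now -2*exp(-2*z) + exp(-4*z)/4.
Answer: -2*exp(-2*z) + exp(-4*z)/4.


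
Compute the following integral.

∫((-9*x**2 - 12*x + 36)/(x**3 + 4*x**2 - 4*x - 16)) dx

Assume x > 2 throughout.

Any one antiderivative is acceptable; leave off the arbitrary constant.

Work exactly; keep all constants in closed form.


Answer: -log(x - 2) - 3*log(x + 2) - 5*log(x + 4).


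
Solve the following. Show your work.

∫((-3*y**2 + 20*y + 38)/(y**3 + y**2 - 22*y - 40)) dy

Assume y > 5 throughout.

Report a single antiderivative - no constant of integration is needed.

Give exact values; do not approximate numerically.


Step 1. Decompose ∫((-3*y**2 + 20*y + 38)/(y**3 + y**2 - 22*y - 40)) dy by partial fractions, (-3*y**2 + 20*y + 38)/(y**3 + y**2 - 22*y - 40) = -5/(y + 4) + 1/(y + 2) + 1/(y - 5): now ∫(1/(y - 5)) dy + ∫(1/(y + 2)) dy + ∫(-5/(y + 4)) dy.
Step 2. Evaluate the standard form [assuming y > 5]: now log(y - 5) + ∫(1/(y + 2)) dy + ∫(-5/(y + 4)) dy.
Step 3. Evaluate the standard form [assuming y > -2]: now log(y - 5) + log(y + 2) + ∫(-5/(y + 4)) dy.
Step 4. Evaluate the standard form [assuming y > -4]: now log(y - 5) + log(y + 2) - 5*log(y + 4).
Answer: log(y - 5) + log(y + 2) - 5*log(y + 4).


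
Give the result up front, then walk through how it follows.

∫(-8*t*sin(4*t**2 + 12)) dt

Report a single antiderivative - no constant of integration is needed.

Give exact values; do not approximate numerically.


The answer is cos(4*t**2 + 12).
Step 1. Substitute u = t**2 + 3, turning ∫(-8*t*sin(4*t**2 + 12)) dt into ∫(-4*sin(4*u)) du: now ∫(-4*sin(4*u)) du.
Step 2. Evaluate the standard form: now cos(4*u).
Step 3. Substitute back u = t**2 + 3: now cos(4*t**2 + 12).
Answer: cos(4*t**2 + 12).


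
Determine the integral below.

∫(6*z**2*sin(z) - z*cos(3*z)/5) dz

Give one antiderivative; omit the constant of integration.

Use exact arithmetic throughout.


Answer: -6*z**2*cos(z) + 12*z*sin(z) - z*sin(3*z)/15 + 12*cos(z) - cos(3*z)/45.


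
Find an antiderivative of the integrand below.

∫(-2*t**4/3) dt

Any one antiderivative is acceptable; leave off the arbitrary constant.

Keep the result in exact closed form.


Answer: -2*t**5/15.


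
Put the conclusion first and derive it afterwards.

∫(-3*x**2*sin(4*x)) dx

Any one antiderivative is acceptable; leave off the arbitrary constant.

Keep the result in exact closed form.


The answer is 3*x**2*cos(4*x)/4 - 3*x*sin(4*x)/8 - 3*cos(4*x)/32.
Step 1. Integrate ∫(-3*x**2*sin(4*x)) dx by parts with u = x**2, dv = (-3*sin(4*x)) dx, so v = 3*cos(4*x)/4: now 3*x**2*cos(4*x)/4 + ∫(-3*x*cos(4*x)/2) dx.
Step 2. Integrate ∫(-3*x*cos(4*x)/2) dx by parts with u = x, dv = (-3*cos(4*x)/2) dx, so v = -3*sin(4*x)/8: now 3*x**2*cos(4*x)/4 - 3*x*sin(4*x)/8 + ∫(3*sin(4*x)/8) dx.
Step 3. Evaluate the standard form: now 3*x**2*cos(4*x)/4 - 3*x*sin(4*x)/8 - 3*cos(4*x)/32.
Answer: 3*x**2*cos(4*x)/4 - 3*x*sin(4*x)/8 - 3*cos(4*x)/32.


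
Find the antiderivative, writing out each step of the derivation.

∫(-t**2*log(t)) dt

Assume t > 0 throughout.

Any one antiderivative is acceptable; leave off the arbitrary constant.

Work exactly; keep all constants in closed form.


Step 1. Integrate ∫(-t**2*log(t)) dt by parts with u = log(t), dv = (-t**2) dt, so v = -t**3/3 [assuming t > 0]: now -t**3*log(t)/3 + ∫(t**2/3) dt.
Step 2. Evaluate the standard form: now -t**3*log(t)/3 + t**3/9.
Answer: -t**3*log(t)/3 + t**3/9.


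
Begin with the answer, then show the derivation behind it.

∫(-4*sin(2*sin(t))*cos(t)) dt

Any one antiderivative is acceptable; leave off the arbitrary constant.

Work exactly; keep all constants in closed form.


The answer is 2*cos(2*sin(t)).
Step 1. Substitute u = sin(t), turning ∫(-4*sin(2*sin(t))*cos(t)) dt into ∫(-4*sin(2*u)) du: now ∫(-4*sin(2*u)) du.
Step 2. Evaluate the standard form: now 2*cos(2*u).
Step 3. Substitute back u = sin(t): now 2*cos(2*sin(t)).
Answer: 2*cos(2*sin(t)).


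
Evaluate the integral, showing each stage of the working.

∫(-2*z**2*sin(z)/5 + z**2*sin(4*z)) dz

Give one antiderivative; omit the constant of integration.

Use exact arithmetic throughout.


Step 1. Rewrite: now ∫(-2*z**2*sin(z)/5) dz + ∫(z**2*sin(4*z)) dz.
Step 2. Integrate ∫(z**2*sin(4*z)) dz by parts with u = z**2, dv = (sin(4*z)) dz, so v = -cos(4*z)/4: now -z**2*cos(4*z)/4 + ∫(z*cos(4*z)/2) dz + ∫(-2*z**2*sin(z)/5) dz.
Step 3. Integrate ∫(z*cos(4*z)/2) dz by parts with u = z, dv = (cos(4*z)/2) dz, so v = sin(4*z)/8: now -z**2*cos(4*z)/4 + z*sin(4*z)/8 + ∫(-2*z**2*sin(z)/5) dz + ∫(-sin(4*z)/8) dz.
Step 4. Evaluate the standard form: now -z**2*cos(4*z)/4 + z*sin(4*z)/8 + cos(4*z)/32 + ∫(-2*z**2*sin(z)/5) dz.
Step 5. Integrate ∫(-2*z**2*sin(z)/5) dz by parts with u = z**2, dv = (-2*sin(z)/5) dz, so v = 2*cos(z)/5: now 2*z**2*cos(z)/5 - z**2*cos(4*z)/4 + z*sin(4*z)/8 + cos(4*z)/32 + ∫(-4*z*cos(z)/5) dz.
Step 6. Integrate ∫(-4*z*cos(z)/5) dz by parts with u = z, dv = (-4*cos(z)/5) dz, so v = -4*sin(z)/5: now 2*z**2*cos(z)/5 - z**2*cos(4*z)/4 - 4*z*sin(z)/5 + z*sin(4*z)/8 + cos(4*z)/32 + ∫(4*sin(z)/5) dz.
Step 7. Evaluate the standard form: now 2*z**2*cos(z)/5 - z**2*cos(4*z)/4 - 4*z*sin(z)/5 + z*sin(4*z)/8 - 4*cos(z)/5 + cos(4*z)/32.
Answer: 2*z**2*cos(z)/5 - z**2*cos(4*z)/4 - 4*z*sin(z)/5 + z*sin(4*z)/8 - 4*cos(z)/5 + cos(4*z)/32.


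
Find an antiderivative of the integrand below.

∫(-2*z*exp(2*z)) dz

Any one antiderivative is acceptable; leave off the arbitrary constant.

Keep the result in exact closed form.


Answer: -z*exp(2*z) + exp(2*z)/2.


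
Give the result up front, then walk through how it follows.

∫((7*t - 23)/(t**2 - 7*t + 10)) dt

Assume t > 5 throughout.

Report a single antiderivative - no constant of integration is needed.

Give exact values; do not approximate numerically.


The answer is 4*log(t - 5) + 3*log(t - 2).
Step 1. Decompose ∫((7*t - 23)/(t**2 - 7*t + 10)) dt by partial fractions, (7*t - 23)/(t**2 - 7*t + 10) = 3/(t - 2) + 4/(t - 5): now ∫(4/(t - 5)) dt + ∫(3/(t - 2)) dt.
Step 2. Evaluate the standard form [assuming t > 5]: now 4*log(t - 5) + ∫(3/(t - 2)) dt.
Step 3. Evaluate the standard form [assuming t > 2]: now 4*log(t - 5) + 3*log(t - 2).
Answer: 4*log(t - 5) + 3*log(t - 2).


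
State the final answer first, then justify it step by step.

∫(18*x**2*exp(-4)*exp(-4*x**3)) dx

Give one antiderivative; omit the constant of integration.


The answer is -3*exp(-4*x**3 - 4)/2.
Step 1. Substitute u = x**3 + 1, turning ∫(18*x**2*exp(-4)*exp(-4*x**3)) dx into ∫(6*exp(-4*u)) du: now ∫(6*exp(-4*u)) du.
Step 2. Evaluate the standard form: now -3*exp(-4*u)/2.
Step 3. Substitute back u = x**3 + 1: now -3*exp(-4*x**3 - 4)/2.
Answer: -3*exp(-4*x**3 - 4)/2.


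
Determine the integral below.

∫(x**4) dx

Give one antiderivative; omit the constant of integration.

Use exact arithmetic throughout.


Answer: x**5/5.


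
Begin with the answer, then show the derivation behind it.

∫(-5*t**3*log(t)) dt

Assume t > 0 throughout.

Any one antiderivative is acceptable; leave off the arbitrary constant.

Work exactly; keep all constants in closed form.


The answer is -5*t**4*log(t)/4 + 5*t**4/16.
Step 1. Integrate ∫(-5*t**3*log(t)) dt by parts with u = log(t), dv = (-5*t**3) dt, so v = -5*t**4/4 [assuming t > 0]: now -5*t**4*log(t)/4 + ∫(5*t**3/4) dt.
Step 2. Evaluate the standard form: now -5*t**4*log(t)/4 + 5*t**4/16.
Answer: -5*t**4*log(t)/4 + 5*t**4/16.


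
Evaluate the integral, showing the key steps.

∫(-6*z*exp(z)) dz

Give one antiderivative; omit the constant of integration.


Step 1. Integrate ∫(-6*z*exp(z)) dz by parts with u = z, dv = (-6*exp(z)) dz, so v = -6*exp(z): now -6*z*exp(z) + ∫(6*exp(z)) dz.
Step 2. Evaluate the standard form: now -6*z*exp(z) + 6*exp(z).
Answer: -6*z*exp(z) + 6*exp(z).


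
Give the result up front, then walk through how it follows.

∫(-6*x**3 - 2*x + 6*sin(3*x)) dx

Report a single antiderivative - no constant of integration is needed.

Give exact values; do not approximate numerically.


The answer is -3*x**4/2 - x**2 - 2*cos(3*x).
Step 1. Rewrite: now ∫(-2*x) dx + ∫(-6*x**3) dx + ∫(6*sin(3*x)) dx.
Step 2. Evaluate the standard form: now -3*x**4/2 + ∫(-2*x) dx + ∫(6*sin(3*x)) dx.
Step 3. Evaluate the standard form: now -3*x**4/2 - x**2 + ∫(6*sin(3*x)) dx.
Step 4. Evaluate the standard form: now -3*x**4/2 - x**2 - 2*cos(3*x).
Answer: -3*x**4/2 - x**2 - 2*cos(3*x).


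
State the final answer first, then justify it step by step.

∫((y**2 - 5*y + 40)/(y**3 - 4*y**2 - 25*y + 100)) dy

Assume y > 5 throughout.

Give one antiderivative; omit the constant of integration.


The answer is 4*log(y - 5) - 4*log(y - 4) + log(y + 5).
Step 1. Decompose ∫((y**2 - 5*y + 40)/(y**3 - 4*y**2 - 25*y + 100)) dy by partial fractions, (y**2 - 5*y + 40)/(y**3 - 4*y**2 - 25*y + 100) = 1/(y + 5) - 4/(y - 4) + 4/(y - 5): now ∫(4/(y - 5)) dy + ∫(-4/(y - 4)) dy + ∫(1/(y + 5)) dy.
Step 2. Evaluate the standard form [assuming y > -5]: now log(y + 5) + ∫(4/(y - 5)) dy + ∫(-4/(y - 4)) dy.
Step 3. Evaluate the standard form [assuming y > 4]: now -4*log(y - 4) + log(y + 5) + ∫(4/(y - 5)) dy.
Step 4. Evaluate the standard form [assuming y > 5]: now 4*log(y - 5) - 4*log(y - 4) + log(y + 5).
Answer: 4*log(y - 5) - 4*log(y - 4) + log(y + 5).


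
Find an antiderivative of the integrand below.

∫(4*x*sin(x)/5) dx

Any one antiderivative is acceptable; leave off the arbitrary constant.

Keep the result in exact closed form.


Answer: -4*x*cos(x)/5 + 4*sin(x)/5.


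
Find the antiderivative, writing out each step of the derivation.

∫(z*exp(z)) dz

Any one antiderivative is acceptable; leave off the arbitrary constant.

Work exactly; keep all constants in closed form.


Step 1. Integrate ∫(z*exp(z)) dz by parts with u = z, dv = (exp(z)) dz, so v = exp(z): now z*exp(z) + ∫(-exp(z)) dz.
Step 2. Evaluate the standard form: now z*exp(z) - exp(z).
Answer: z*exp(z) - exp(z).


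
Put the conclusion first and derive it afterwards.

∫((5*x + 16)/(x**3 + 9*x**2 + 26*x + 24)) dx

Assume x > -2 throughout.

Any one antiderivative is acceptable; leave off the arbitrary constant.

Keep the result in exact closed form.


The answer is 3*log(x + 2) - log(x + 3) - 2*log(x + 4).
Step 1. Decompose ∫((5*x + 16)/(x**3 + 9*x**2 + 26*x + 24)) dx by partial fractions, (5*x + 16)/(x**3 + 9*x**2 + 26*x + 24) = -2/(x + 4) - 1/(x + 3) + 3/(x + 2): now ∫(3/(x + 2)) dx + ∫(-1/(x + 3)) dx + ∫(-2/(x + 4)) dx.
Step 2. Evaluate the standard form [assuming x > -3]: now -log(x + 3) + ∫(3/(x + 2)) dx + ∫(-2/(x + 4)) dx.
Step 3. Evaluate the standard form [assuming x > -2]: now 3*log(x + 2) - log(x + 3) + ∫(-2/(x + 4)) dx.
Step 4. Evaluate the standard form [assuming x > -4]: now 3*log(x + 2) - log(x + 3) - 2*log(x + 4).
Answer: 3*log(x + 2) - log(x + 3) - 2*log(x + 4).


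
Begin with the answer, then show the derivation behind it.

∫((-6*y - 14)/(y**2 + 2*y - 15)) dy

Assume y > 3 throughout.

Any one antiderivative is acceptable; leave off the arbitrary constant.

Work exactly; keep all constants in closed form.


The answer is -4*log(y - 3) - 2*log(y + 5).
Step 1. Decompose ∫((-6*y - 14)/(y**2 + 2*y - 15)) dy by partial fractions, (-6*y - 14)/(y**2 + 2*y - 15) = -2/(y + 5) - 4/(y - 3): now ∫(-4/(y - 3)) dy + ∫(-2/(y + 5)) dy.
Step 2. Evaluate the standard form [assuming y > -5]: now -2*log(y + 5) + ∫(-4/(y - 3)) dy.
Step 3. Evaluate the standard form [assuming y > 3]: now -4*log(y - 3) - 2*log(y + 5).
Answer: -4*log(y - 3) - 2*log(y + 5).


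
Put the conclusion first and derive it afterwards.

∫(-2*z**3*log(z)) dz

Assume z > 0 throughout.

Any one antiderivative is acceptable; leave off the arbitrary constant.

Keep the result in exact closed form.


The answer is -z**4*log(z)/2 + z**4/8.
Step 1. Integrate ∫(-2*z**3*log(z)) dz by parts with u = log(z), dv = (-2*z**3) dz, so v = -z**4/2 [assuming z > 0]: now -z**4*log(z)/2 + ∫(z**3/2) dz.
Step 2. Evaluate the standard form: now -z**4*log(z)/2 + z**4/8.
Answer: -z**4*log(z)/2 + z**4/8.


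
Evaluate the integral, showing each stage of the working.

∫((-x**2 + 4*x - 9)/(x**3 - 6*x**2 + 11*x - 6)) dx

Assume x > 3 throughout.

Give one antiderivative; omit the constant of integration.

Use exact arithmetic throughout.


Step 1. Decompose ∫((-x**2 + 4*x - 9)/(x**3 - 6*x**2 + 11*x - 6)) dx by partial fractions, (-x**2 + 4*x - 9)/(x**3 - 6*x**2 + 11*x - 6) = -3/(x - 1) + 5/(x - 2) - 3/(x - 3): now ∫(-3/(x - 3)) dx + ∫(5/(x - 2)) dx + ∫(-3/(x - 1)) dx.
Step 2. Evaluate the standard form [assuming x > 2]: now 5*log(x - 2) + ∫(-3/(x - 3)) dx + ∫(-3/(x - 1)) dx.
Step 3. Evaluate the standard form [assuming x > 1]: now 5*log(x - 2) - 3*log(x - 1) + ∫(-3/(x - 3)) dx.
Step 4. Evaluate the standard form [assuming x > 3]: now -3*log(x - 3) + 5*log(x - 2) - 3*log(x - 1).
Answer: -3*log(x - 3) + 5*log(x - 2) - 3*log(x - 1).


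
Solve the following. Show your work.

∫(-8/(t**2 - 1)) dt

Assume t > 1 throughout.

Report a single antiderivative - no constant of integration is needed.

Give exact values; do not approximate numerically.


Step 1. Decompose ∫(-8/(t**2 - 1)) dt by partial fractions, -8/(t**2 - 1) = 4/(t + 1) - 4/(t - 1): now ∫(-4/(t - 1)) dt + ∫(4/(t + 1)) dt.
Step 2. Evaluate the standard form [assuming t > -1]: now 4*log(t + 1) + ∫(-4/(t - 1)) dt.
Step 3. Evaluate the standard form [assuming t > 1]: now -4*log(t - 1) + 4*log(t + 1).
Answer: -4*log(t - 1) + 4*log(t + 1).


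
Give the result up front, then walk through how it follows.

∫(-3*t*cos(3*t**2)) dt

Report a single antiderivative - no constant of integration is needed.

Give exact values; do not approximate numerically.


The answer is -sin(3*t**2)/2.
Step 1. Substitute u = t**2, turning ∫(-3*t*cos(3*t**2)) dt into ∫(-3*cos(3*u)/2) du: now ∫(-3*cos(3*u)/2) du.
Step 2. Evaluate the standard form: now -sin(3*u)/2.
Step 3. Substitute back u = t**2: now -sin(3*t**2)/2.
Answer: -sin(3*t**2)/2.


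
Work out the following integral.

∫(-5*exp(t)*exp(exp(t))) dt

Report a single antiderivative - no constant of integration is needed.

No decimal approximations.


Answer: -5*exp(exp(t)).


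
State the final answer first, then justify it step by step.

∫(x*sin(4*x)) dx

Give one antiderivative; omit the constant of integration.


The answer is -x*cos(4*x)/4 + sin(4*x)/16.
Step 1. Integrate ∫(x*sin(4*x)) dx by parts with u = x, dv = (sin(4*x)) dx, so v = -cos(4*x)/4: now -x*cos(4*x)/4 + ∫(cos(4*x)/4) dx.
Step 2. Evaluate the standard form: now -x*cos(4*x)/4 + sin(4*x)/16.
Answer: -x*cos(4*x)/4 + sin(4*x)/16.


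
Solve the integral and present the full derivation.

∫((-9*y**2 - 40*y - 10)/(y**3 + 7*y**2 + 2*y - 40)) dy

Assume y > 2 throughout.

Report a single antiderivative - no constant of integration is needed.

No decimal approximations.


Step 1. Decompose ∫((-9*y**2 - 40*y - 10)/(y**3 + 7*y**2 + 2*y - 40)) dy by partial fractions, (-9*y**2 - 40*y - 10)/(y**3 + 7*y**2 + 2*y - 40) = -5/(y + 5) - 1/(y + 4) - 3/(y - 2): now ∫(-3/(y - 2)) dy + ∫(-1/(y + 4)) dy + ∫(-5/(y + 5)) dy.
Step 2. Evaluate the standard form [assuming y > -5]: now -5*log(y + 5) + ∫(-3/(y - 2)) dy + ∫(-1/(y + 4)) dy.
Step 3. Evaluate the standard form [assuming y > -4]: now -log(y + 4) - 5*log(y + 5) + ∫(-3/(y - 2)) dy.
Step 4. Evaluate the standard form [assuming y > 2]: now -3*log(y - 2) - log(y + 4) - 5*log(y + 5).
Answer: -3*log(y - 2) - log(y + 4) - 5*log(y + 5).


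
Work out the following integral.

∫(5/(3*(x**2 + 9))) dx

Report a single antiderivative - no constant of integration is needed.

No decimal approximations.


Answer: 5*atan(x/3)/9.


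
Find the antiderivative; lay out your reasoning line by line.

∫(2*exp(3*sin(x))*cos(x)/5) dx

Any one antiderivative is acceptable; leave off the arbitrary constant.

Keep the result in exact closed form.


Step 1. Substitute u = sin(x), turning ∫(2*exp(3*sin(x))*cos(x)/5) dx into ∫(2*exp(3*u)/5) du: now ∫(2*exp(3*u)/5) du.
Step 2. Evaluate the standard form: now 2*exp(3*u)/15.
Step 3. Substitute back u = sin(x): now 2*exp(3*sin(x))/15.
Answer: 2*exp(3*sin(x))/15.


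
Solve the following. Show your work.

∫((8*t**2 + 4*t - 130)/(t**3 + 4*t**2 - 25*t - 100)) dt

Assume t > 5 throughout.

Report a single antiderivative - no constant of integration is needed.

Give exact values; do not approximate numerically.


Step 1. Decompose ∫((8*t**2 + 4*t - 130)/(t**3 + 4*t**2 - 25*t - 100)) dt by partial fractions, (8*t**2 + 4*t - 130)/(t**3 + 4*t**2 - 25*t - 100) = 5/(t + 5) + 2/(t + 4) + 1/(t - 5): now ∫(1/(t - 5)) dt + ∫(2/(t + 4)) dt + ∫(5/(t + 5)) dt.
Step 2. Evaluate the standard form [assuming t > -4]: now 2*log(t + 4) + ∫(1/(t - 5)) dt + ∫(5/(t + 5)) dt.
Step 3. Evaluate the standard form [assuming t > 5]: now log(t - 5) + 2*log(t + 4) + ∫(5/(t + 5)) dt.
Step 4. Evaluate the standard form [assuming t > -5]: now log(t - 5) + 2*log(t + 4) + 5*log(t + 5).
Answer: log(t - 5) + 2*log(t + 4) + 5*log(t + 5).
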